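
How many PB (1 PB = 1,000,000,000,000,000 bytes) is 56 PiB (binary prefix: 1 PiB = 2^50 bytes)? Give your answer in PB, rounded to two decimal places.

56 PiB = 56 × 2^50 bytes = 63,050,394,783,186,944 bytes
1 PB = 1,000,000,000,000,000 bytes
63,050,394,783,186,944 / 1,000,000,000,000,000 = 63.05 PB

63.05 PB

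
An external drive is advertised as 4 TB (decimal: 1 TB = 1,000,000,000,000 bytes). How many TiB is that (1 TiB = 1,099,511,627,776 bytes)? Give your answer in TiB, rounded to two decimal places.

3.64 TiB

4 TB × 1,000,000,000,000 bytes/TB = 4,000,000,000,000 bytes
1 TiB = 1,099,511,627,776 bytes
4,000,000,000,000 / 1,099,511,627,776 = 3.64 TiB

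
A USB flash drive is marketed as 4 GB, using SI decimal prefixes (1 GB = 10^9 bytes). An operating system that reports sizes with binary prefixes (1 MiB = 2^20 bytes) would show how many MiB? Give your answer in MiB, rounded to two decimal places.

3,814.70 MiB

4 GB = 4 × 10^9 bytes = 4,000,000,000 bytes
1 MiB = 2^20 bytes = 1,048,576 bytes
4,000,000,000 / 1,048,576 = 3,814.70 MiB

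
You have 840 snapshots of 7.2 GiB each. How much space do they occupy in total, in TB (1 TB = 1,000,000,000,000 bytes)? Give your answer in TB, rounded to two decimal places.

Total = 840 × 7.2 GiB = 6048 GiB
= 6048 × 1,073,741,824 bytes = 6,493,990,551,552 bytes
1 TB = 1,000,000,000,000 bytes
6,493,990,551,552 / 1,000,000,000,000 = 6.49 TB

6.49 TB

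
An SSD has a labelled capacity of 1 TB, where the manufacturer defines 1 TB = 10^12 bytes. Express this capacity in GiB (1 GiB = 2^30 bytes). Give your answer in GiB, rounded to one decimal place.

1 TB × 1,000,000,000,000 bytes/TB = 1,000,000,000,000 bytes
1 GiB = 2^30 bytes = 1,073,741,824 bytes
1,000,000,000,000 / 1,073,741,824 = 931.3 GiB

931.3 GiB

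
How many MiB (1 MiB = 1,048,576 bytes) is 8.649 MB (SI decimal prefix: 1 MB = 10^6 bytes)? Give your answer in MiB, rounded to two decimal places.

8.649 MB = 8.649 × 10^6 bytes = 8,649,000 bytes
1 MiB = 2^20 bytes = 1,048,576 bytes
8,649,000 / 1,048,576 = 8.25 MiB

8.25 MiB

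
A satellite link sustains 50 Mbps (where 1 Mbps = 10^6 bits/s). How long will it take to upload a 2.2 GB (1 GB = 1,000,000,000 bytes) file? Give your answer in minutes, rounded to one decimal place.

2.2 GB = 2,200,000,000 bytes = 17,600,000,000 bits
50 Mbps = 50,000,000 bits/s
time = 17,600,000,000 / 50,000,000 = 352.00 s
352.00 s / 60 = 5.9 minutes

5.9 minutes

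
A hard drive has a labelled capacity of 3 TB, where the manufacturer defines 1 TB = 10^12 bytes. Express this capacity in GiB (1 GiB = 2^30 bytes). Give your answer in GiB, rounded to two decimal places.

2,793.97 GiB

3 TB = 3 × 10^12 bytes = 3,000,000,000,000 bytes
1 GiB = 1,073,741,824 bytes
3,000,000,000,000 / 1,073,741,824 = 2,793.97 GiB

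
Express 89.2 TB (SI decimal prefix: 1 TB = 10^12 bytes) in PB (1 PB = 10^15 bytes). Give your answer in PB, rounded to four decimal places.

89.2 TB = 89.2 × 10^12 bytes = 89,200,000,000,000 bytes
1 PB = 10^15 bytes = 1,000,000,000,000,000 bytes
89,200,000,000,000 / 1,000,000,000,000,000 = 0.0892 PB

0.0892 PB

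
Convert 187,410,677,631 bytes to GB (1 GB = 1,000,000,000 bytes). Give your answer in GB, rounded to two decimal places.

187.41 GB

187,410,677,631 bytes given.
1 GB = 10^9 bytes = 1,000,000,000 bytes
187,410,677,631 / 1,000,000,000 = 187.41 GB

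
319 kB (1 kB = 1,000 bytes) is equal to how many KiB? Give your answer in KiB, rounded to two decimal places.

311.52 KiB

319 kB × 1,000 bytes/kB = 319,000 bytes
1 KiB = 2^10 bytes = 1,024 bytes
319,000 / 1,024 = 311.52 KiB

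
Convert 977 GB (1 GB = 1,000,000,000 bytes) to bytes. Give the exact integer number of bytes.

977,000,000,000 bytes

977 × 1,000,000,000 = 977,000,000,000 bytes  (1 GB = 10^9 bytes)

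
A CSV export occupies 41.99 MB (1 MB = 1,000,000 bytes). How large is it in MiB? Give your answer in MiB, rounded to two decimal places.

41.99 MB × 1,000,000 bytes/MB = 41,990,000 bytes
1 MiB = 1,048,576 bytes
41,990,000 / 1,048,576 = 40.04 MiB

40.04 MiB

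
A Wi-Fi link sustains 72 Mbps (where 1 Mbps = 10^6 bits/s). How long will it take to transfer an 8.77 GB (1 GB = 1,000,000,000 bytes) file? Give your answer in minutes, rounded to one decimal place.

16.2 minutes

8.77 GB = 8,770,000,000 bytes = 70,160,000,000 bits
72 Mbps = 72,000,000 bits/s
time = 70,160,000,000 / 72,000,000 = 974.44 s
974.44 s / 60 = 16.2 minutes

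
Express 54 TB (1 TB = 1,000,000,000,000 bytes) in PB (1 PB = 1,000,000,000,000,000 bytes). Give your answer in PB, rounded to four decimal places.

0.0540 PB

54 TB = 54 × 10^12 bytes = 54,000,000,000,000 bytes
1 PB = 10^15 bytes = 1,000,000,000,000,000 bytes
54,000,000,000,000 / 1,000,000,000,000,000 = 0.0540 PB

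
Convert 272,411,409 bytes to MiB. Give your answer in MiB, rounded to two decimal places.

272,411,409 bytes given.
1 MiB = 2^20 bytes = 1,048,576 bytes
272,411,409 / 1,048,576 = 259.79 MiB

259.79 MiB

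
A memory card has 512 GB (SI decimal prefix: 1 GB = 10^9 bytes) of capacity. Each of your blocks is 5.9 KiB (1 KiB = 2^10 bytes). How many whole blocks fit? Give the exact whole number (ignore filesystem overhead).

Capacity: 512 GB = 512,000,000,000 bytes
Per item: 5.9 KiB = 6,041.6 bytes
⌊512,000,000,000 / 6,041.6⌋ = 84,745,762

84,745,762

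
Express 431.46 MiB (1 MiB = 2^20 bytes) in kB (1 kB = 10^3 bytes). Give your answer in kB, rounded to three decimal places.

431.46 MiB = 431.46 × 2^20 bytes = 452,418,600.96 bytes
1 kB = 10^3 bytes = 1,000 bytes
452,418,600.96 / 1,000 = 452,418.601 kB

452,418.601 kB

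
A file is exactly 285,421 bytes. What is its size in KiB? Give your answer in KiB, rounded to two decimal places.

285,421 bytes given.
1 KiB = 1,024 bytes
285,421 / 1,024 = 278.73 KiB

278.73 KiB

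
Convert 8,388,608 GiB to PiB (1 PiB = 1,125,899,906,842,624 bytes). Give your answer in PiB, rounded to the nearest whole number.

8 PiB

8,388,608 GiB × 1,073,741,824 bytes/GiB = 9,007,199,254,740,992 bytes
1 PiB = 1,125,899,906,842,624 bytes
9,007,199,254,740,992 / 1,125,899,906,842,624 = 8 PiB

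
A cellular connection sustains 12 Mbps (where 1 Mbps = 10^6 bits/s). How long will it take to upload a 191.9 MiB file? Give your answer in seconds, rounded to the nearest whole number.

134 seconds

191.9 MiB = 201,221,734.4 bytes = 1,609,773,875.2 bits
12 Mbps = 12,000,000 bits/s
time = 1,609,773,875.2 / 12,000,000 = 134 s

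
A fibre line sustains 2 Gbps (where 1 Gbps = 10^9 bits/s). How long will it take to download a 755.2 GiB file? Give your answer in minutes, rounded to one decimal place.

755.2 GiB = 810,889,825,484.8 bytes = 6,487,118,603,878.4 bits
2 Gbps = 2,000,000,000 bits/s
time = 6,487,118,603,878.4 / 2,000,000,000 = 3,243.56 s
3,243.56 s / 60 = 54.1 minutes

54.1 minutes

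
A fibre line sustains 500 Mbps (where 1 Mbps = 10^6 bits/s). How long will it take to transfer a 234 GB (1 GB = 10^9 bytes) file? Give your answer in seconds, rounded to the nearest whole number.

234 GB = 234,000,000,000 bytes = 1,872,000,000,000 bits
500 Mbps = 500,000,000 bits/s
time = 1,872,000,000,000 / 500,000,000 = 3,744 s

3,744 seconds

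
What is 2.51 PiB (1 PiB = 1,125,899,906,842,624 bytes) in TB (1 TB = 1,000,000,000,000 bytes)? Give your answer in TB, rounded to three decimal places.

2.51 PiB × 1,125,899,906,842,624 bytes/PiB = 2,826,008,766,174,986.24 bytes
1 TB = 1,000,000,000,000 bytes
2,826,008,766,174,986.24 / 1,000,000,000,000 = 2,826.009 TB

2,826.009 TB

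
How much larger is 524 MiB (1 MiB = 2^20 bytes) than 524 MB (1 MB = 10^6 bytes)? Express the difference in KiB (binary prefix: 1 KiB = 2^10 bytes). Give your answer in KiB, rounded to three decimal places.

24,857.250 KiB

524 MiB = 524 × 1,048,576 = 549,453,824 bytes
524 MB = 524 × 1,000,000 = 524,000,000 bytes
difference = 25,453,824 bytes
25,453,824 / 1,024 = 24,857.250 KiB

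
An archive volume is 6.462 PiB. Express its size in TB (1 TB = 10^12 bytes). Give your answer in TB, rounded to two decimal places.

6.462 PiB = 6.462 × 2^50 bytes = 7,275,565,198,017,036.288 bytes
1 TB = 1,000,000,000,000 bytes
7,275,565,198,017,036.288 / 1,000,000,000,000 = 7,275.57 TB

7,275.57 TB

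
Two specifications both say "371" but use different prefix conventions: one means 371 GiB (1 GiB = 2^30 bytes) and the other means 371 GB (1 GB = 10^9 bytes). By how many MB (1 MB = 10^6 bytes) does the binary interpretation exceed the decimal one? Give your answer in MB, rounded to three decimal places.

371 GiB = 371 × 1,073,741,824 = 398,358,216,704 bytes
371 GB = 371 × 1,000,000,000 = 371,000,000,000 bytes
difference = 27,358,216,704 bytes
27,358,216,704 / 1,000,000 = 27,358.217 MB

27,358.217 MB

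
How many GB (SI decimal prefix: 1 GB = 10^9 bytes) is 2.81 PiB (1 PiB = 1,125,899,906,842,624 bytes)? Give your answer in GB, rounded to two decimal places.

3,163,778.74 GB

2.81 PiB × 1,125,899,906,842,624 bytes/PiB = 3,163,778,738,227,773.44 bytes
1 GB = 10^9 bytes = 1,000,000,000 bytes
3,163,778,738,227,773.44 / 1,000,000,000 = 3,163,778.74 GB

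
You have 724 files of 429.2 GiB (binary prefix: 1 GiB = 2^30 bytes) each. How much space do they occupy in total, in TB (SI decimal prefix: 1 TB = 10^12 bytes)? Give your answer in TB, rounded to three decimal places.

Total = 724 × 429.2 GiB = 310740.8 GiB
= 310740.8 × 1,073,741,824 bytes = 333,655,393,383,219.2 bytes
1 TB = 1,000,000,000,000 bytes
333,655,393,383,219.2 / 1,000,000,000,000 = 333.655 TB

333.655 TB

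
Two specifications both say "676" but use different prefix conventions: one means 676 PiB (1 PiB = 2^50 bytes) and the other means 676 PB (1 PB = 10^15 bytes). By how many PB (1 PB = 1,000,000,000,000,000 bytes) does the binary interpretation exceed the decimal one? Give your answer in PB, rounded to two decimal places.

85.11 PB

676 PiB = 676 × 1,125,899,906,842,624 = 761,108,337,025,613,824 bytes
676 PB = 676 × 1,000,000,000,000,000 = 676,000,000,000,000,000 bytes
difference = 85,108,337,025,613,824 bytes
85,108,337,025,613,824 / 1,000,000,000,000,000 = 85.11 PB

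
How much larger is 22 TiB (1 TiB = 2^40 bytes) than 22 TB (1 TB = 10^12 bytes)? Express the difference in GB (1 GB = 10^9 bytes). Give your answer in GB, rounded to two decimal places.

2,189.26 GB

22 TiB = 22 × 1,099,511,627,776 = 24,189,255,811,072 bytes
22 TB = 22 × 1,000,000,000,000 = 22,000,000,000,000 bytes
difference = 2,189,255,811,072 bytes
2,189,255,811,072 / 1,000,000,000 = 2,189.26 GB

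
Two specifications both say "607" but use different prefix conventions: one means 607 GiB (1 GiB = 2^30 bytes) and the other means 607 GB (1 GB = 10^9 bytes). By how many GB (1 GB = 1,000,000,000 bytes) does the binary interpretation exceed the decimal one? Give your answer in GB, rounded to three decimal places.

607 GiB = 607 × 1,073,741,824 = 651,761,287,168 bytes
607 GB = 607 × 1,000,000,000 = 607,000,000,000 bytes
difference = 44,761,287,168 bytes
44,761,287,168 / 1,000,000,000 = 44.761 GB

44.761 GB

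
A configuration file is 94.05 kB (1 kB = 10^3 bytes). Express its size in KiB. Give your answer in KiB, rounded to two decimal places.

94.05 kB × 1,000 bytes/kB = 94,050 bytes
1 KiB = 1,024 bytes
94,050 / 1,024 = 91.85 KiB

91.85 KiB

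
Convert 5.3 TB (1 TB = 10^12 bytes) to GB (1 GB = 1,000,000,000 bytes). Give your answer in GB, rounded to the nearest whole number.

5.3 TB = 5.3 × 10^12 bytes = 5,300,000,000,000 bytes
1 GB = 10^9 bytes = 1,000,000,000 bytes
5,300,000,000,000 / 1,000,000,000 = 5,300 GB

5,300 GB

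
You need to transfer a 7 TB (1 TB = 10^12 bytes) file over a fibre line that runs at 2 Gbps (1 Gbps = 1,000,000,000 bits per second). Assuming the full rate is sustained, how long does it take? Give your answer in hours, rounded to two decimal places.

7.78 hours

7 TB = 7,000,000,000,000 bytes = 56,000,000,000,000 bits
2 Gbps = 2,000,000,000 bits/s
time = 56,000,000,000,000 / 2,000,000,000 = 28,000.0000 s
28,000.0000 s / 3600 = 7.78 hours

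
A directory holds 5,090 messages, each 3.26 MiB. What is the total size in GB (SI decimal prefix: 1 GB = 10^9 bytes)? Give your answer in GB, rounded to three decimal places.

Total = 5,090 × 3.26 MiB = 16593.4 MiB
= 16593.4 × 1,048,576 bytes = 17,399,440,998.4 bytes
1 GB = 1,000,000,000 bytes
17,399,440,998.4 / 1,000,000,000 = 17.399 GB

17.399 GB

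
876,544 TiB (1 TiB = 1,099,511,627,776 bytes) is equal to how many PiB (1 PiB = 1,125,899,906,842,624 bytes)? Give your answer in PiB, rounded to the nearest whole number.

876,544 TiB × 1,099,511,627,776 bytes/TiB = 963,770,320,257,286,144 bytes
1 PiB = 2^50 bytes = 1,125,899,906,842,624 bytes
963,770,320,257,286,144 / 1,125,899,906,842,624 = 856 PiB

856 PiB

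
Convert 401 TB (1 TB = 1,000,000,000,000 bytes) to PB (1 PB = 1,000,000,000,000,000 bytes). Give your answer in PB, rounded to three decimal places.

0.401 PB

401 TB × 1,000,000,000,000 bytes/TB = 401,000,000,000,000 bytes
1 PB = 1,000,000,000,000,000 bytes
401,000,000,000,000 / 1,000,000,000,000,000 = 0.401 PB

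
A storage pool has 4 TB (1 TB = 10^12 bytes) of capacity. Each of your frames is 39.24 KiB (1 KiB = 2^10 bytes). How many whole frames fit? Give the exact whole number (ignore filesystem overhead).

Capacity: 4 TB = 4,000,000,000,000 bytes
Per item: 39.24 KiB = 40,181.76 bytes
⌊4,000,000,000,000 / 40,181.76⌋ = 99,547,655

99,547,655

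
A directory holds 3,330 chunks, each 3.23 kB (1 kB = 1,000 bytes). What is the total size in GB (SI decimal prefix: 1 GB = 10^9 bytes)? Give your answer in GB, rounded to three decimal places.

Total = 3,330 × 3.23 kB = 10755.9 kB
= 10755.9 × 1,000 bytes = 10,755,900 bytes
1 GB = 1,000,000,000 bytes
10,755,900 / 1,000,000,000 = 0.011 GB

0.011 GB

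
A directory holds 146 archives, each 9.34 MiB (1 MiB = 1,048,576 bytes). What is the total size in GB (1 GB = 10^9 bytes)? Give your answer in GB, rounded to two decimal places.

1.43 GB

Total = 146 × 9.34 MiB = 1363.64 MiB
= 1363.64 × 1,048,576 bytes = 1,429,880,176.64 bytes
1 GB = 1,000,000,000 bytes
1,429,880,176.64 / 1,000,000,000 = 1.43 GB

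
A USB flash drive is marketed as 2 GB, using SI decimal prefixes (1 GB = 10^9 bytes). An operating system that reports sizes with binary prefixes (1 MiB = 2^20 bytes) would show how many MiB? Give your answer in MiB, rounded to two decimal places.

2 GB = 2 × 10^9 bytes = 2,000,000,000 bytes
1 MiB = 1,048,576 bytes
2,000,000,000 / 1,048,576 = 1,907.35 MiB

1,907.35 MiB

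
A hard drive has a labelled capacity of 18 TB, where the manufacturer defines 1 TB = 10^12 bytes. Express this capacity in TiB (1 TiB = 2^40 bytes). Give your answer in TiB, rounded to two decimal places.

18 TB × 1,000,000,000,000 bytes/TB = 18,000,000,000,000 bytes
1 TiB = 1,099,511,627,776 bytes
18,000,000,000,000 / 1,099,511,627,776 = 16.37 TiB

16.37 TiB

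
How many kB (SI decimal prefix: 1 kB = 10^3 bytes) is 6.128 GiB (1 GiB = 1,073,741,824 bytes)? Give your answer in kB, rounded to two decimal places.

6.128 GiB = 6.128 × 2^30 bytes = 6,579,889,897.472 bytes
1 kB = 1,000 bytes
6,579,889,897.472 / 1,000 = 6,579,889.90 kB

6,579,889.90 kB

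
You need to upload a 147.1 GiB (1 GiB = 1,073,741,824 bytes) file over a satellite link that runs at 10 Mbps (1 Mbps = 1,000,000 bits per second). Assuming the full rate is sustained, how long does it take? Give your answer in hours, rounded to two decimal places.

35.10 hours

147.1 GiB = 157,947,422,310.4 bytes = 1,263,579,378,483.2 bits
10 Mbps = 10,000,000 bits/s
time = 1,263,579,378,483.2 / 10,000,000 = 126,357.9378 s
126,357.9378 s / 3600 = 35.10 hours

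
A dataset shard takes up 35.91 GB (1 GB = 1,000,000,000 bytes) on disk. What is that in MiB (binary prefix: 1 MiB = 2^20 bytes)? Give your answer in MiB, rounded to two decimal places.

35.91 GB × 1,000,000,000 bytes/GB = 35,910,000,000 bytes
1 MiB = 2^20 bytes = 1,048,576 bytes
35,910,000,000 / 1,048,576 = 34,246.44 MiB

34,246.44 MiB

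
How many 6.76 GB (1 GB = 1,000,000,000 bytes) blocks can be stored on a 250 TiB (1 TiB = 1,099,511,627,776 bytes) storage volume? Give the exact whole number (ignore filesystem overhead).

Capacity: 250 TiB = 274,877,906,944,000 bytes
Per item: 6.76 GB = 6,760,000,000 bytes
⌊274,877,906,944,000 / 6,760,000,000⌋ = 40,662

40,662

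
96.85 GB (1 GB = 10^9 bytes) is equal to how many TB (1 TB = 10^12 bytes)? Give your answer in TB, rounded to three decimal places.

96.85 GB = 96.85 × 10^9 bytes = 96,850,000,000 bytes
1 TB = 10^12 bytes = 1,000,000,000,000 bytes
96,850,000,000 / 1,000,000,000,000 = 0.097 TB

0.097 TB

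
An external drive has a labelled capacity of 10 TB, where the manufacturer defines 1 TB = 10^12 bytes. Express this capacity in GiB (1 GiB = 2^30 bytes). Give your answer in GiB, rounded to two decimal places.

10 TB = 10 × 10^12 bytes = 10,000,000,000,000 bytes
1 GiB = 2^30 bytes = 1,073,741,824 bytes
10,000,000,000,000 / 1,073,741,824 = 9,313.23 GiB

9,313.23 GiB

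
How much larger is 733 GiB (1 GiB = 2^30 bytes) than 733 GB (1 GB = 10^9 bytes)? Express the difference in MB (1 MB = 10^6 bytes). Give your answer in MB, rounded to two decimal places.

54,052.76 MB

733 GiB = 733 × 1,073,741,824 = 787,052,756,992 bytes
733 GB = 733 × 1,000,000,000 = 733,000,000,000 bytes
difference = 54,052,756,992 bytes
54,052,756,992 / 1,000,000 = 54,052.76 MB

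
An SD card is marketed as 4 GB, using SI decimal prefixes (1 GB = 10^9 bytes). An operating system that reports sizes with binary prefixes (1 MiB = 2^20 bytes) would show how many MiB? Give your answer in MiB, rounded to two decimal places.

3,814.70 MiB

4 GB = 4 × 10^9 bytes = 4,000,000,000 bytes
1 MiB = 1,048,576 bytes
4,000,000,000 / 1,048,576 = 3,814.70 MiB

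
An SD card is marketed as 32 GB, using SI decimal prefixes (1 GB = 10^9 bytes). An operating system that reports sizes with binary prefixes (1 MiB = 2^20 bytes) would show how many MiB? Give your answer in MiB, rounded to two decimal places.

30,517.58 MiB

32 GB × 1,000,000,000 bytes/GB = 32,000,000,000 bytes
1 MiB = 2^20 bytes = 1,048,576 bytes
32,000,000,000 / 1,048,576 = 30,517.58 MiB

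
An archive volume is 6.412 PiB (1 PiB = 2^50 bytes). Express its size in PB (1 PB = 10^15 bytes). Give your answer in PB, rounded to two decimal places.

7.22 PB

6.412 PiB = 6.412 × 2^50 bytes = 7,219,270,202,674,905.088 bytes
1 PB = 1,000,000,000,000,000 bytes
7,219,270,202,674,905.088 / 1,000,000,000,000,000 = 7.22 PB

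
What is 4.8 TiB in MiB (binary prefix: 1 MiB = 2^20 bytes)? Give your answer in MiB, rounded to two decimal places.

4.8 TiB = 4.8 × 2^40 bytes = 5,277,655,813,324.8 bytes
1 MiB = 2^20 bytes = 1,048,576 bytes
5,277,655,813,324.8 / 1,048,576 = 5,033,164.80 MiB

5,033,164.80 MiB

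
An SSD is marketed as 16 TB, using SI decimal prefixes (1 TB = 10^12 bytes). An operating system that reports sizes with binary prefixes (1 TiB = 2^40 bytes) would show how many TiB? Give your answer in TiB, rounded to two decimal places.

16 TB = 16 × 10^12 bytes = 16,000,000,000,000 bytes
1 TiB = 2^40 bytes = 1,099,511,627,776 bytes
16,000,000,000,000 / 1,099,511,627,776 = 14.55 TiB

14.55 TiB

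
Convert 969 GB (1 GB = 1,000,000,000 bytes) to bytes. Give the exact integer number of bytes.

969,000,000,000 bytes

969 × 1,000,000,000 = 969,000,000,000 bytes  (1 GB = 10^9 bytes)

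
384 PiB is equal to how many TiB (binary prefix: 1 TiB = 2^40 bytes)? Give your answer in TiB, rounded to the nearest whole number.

384 PiB × 1,125,899,906,842,624 bytes/PiB = 432,345,564,227,567,616 bytes
1 TiB = 2^40 bytes = 1,099,511,627,776 bytes
432,345,564,227,567,616 / 1,099,511,627,776 = 393,216 TiB

393,216 TiB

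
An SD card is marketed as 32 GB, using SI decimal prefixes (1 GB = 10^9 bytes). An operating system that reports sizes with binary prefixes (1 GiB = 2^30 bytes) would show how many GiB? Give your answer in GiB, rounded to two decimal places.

32 GB = 32 × 10^9 bytes = 32,000,000,000 bytes
1 GiB = 2^30 bytes = 1,073,741,824 bytes
32,000,000,000 / 1,073,741,824 = 29.80 GiB

29.80 GiB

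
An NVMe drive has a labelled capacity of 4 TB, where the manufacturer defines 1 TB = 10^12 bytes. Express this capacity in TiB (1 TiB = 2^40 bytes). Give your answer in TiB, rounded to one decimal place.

3.6 TiB

4 TB × 1,000,000,000,000 bytes/TB = 4,000,000,000,000 bytes
1 TiB = 2^40 bytes = 1,099,511,627,776 bytes
4,000,000,000,000 / 1,099,511,627,776 = 3.6 TiB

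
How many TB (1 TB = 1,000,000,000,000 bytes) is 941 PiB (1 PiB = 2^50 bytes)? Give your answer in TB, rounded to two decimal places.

941 PiB × 1,125,899,906,842,624 bytes/PiB = 1,059,471,812,338,909,184 bytes
1 TB = 10^12 bytes = 1,000,000,000,000 bytes
1,059,471,812,338,909,184 / 1,000,000,000,000 = 1,059,471.81 TB

1,059,471.81 TB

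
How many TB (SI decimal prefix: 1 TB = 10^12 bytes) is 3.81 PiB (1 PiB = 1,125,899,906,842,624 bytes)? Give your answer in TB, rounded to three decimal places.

4,289.679 TB

3.81 PiB × 1,125,899,906,842,624 bytes/PiB = 4,289,678,645,070,397.44 bytes
1 TB = 1,000,000,000,000 bytes
4,289,678,645,070,397.44 / 1,000,000,000,000 = 4,289.679 TB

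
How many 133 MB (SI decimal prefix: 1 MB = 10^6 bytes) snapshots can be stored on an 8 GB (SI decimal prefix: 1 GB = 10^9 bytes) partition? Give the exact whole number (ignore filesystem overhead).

Capacity: 8 GB = 8,000,000,000 bytes
Per item: 133 MB = 133,000,000 bytes
⌊8,000,000,000 / 133,000,000⌋ = 60

60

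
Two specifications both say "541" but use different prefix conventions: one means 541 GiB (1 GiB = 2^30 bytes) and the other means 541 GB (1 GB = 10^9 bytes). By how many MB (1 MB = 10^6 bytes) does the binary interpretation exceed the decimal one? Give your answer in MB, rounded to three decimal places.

39,894.327 MB

541 GiB = 541 × 1,073,741,824 = 580,894,326,784 bytes
541 GB = 541 × 1,000,000,000 = 541,000,000,000 bytes
difference = 39,894,326,784 bytes
39,894,326,784 / 1,000,000 = 39,894.327 MB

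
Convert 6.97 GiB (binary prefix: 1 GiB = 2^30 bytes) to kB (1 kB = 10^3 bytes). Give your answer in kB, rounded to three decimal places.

6.97 GiB = 6.97 × 2^30 bytes = 7,483,980,513.28 bytes
1 kB = 1,000 bytes
7,483,980,513.28 / 1,000 = 7,483,980.513 kB

7,483,980.513 kB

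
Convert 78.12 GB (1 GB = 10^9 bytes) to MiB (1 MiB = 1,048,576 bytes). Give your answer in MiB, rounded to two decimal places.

74,501.04 MiB

78.12 GB × 1,000,000,000 bytes/GB = 78,120,000,000 bytes
1 MiB = 2^20 bytes = 1,048,576 bytes
78,120,000,000 / 1,048,576 = 74,501.04 MiB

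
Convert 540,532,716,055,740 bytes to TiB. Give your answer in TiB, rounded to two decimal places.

540,532,716,055,740 bytes given.
1 TiB = 2^40 bytes = 1,099,511,627,776 bytes
540,532,716,055,740 / 1,099,511,627,776 = 491.61 TiB

491.61 TiB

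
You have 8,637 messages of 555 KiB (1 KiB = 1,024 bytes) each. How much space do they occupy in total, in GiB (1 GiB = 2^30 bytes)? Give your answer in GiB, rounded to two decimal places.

4.57 GiB

Total = 8,637 × 555 KiB = 4,793,535 KiB
= 4,793,535 × 1,024 bytes = 4,908,579,840 bytes
1 GiB = 1,073,741,824 bytes
4,908,579,840 / 1,073,741,824 = 4.57 GiB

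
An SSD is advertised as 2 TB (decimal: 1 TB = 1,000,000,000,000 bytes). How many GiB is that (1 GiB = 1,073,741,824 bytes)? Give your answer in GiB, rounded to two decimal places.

2 TB = 2 × 10^12 bytes = 2,000,000,000,000 bytes
1 GiB = 2^30 bytes = 1,073,741,824 bytes
2,000,000,000,000 / 1,073,741,824 = 1,862.65 GiB

1,862.65 GiB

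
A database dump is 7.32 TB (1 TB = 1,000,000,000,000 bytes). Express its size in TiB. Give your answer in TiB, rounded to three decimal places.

6.658 TiB

7.32 TB = 7.32 × 10^12 bytes = 7,320,000,000,000 bytes
1 TiB = 1,099,511,627,776 bytes
7,320,000,000,000 / 1,099,511,627,776 = 6.658 TiB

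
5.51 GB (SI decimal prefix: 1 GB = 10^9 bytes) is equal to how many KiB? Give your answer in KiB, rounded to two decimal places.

5,380,859.38 KiB

5.51 GB × 1,000,000,000 bytes/GB = 5,510,000,000 bytes
1 KiB = 2^10 bytes = 1,024 bytes
5,510,000,000 / 1,024 = 5,380,859.38 KiB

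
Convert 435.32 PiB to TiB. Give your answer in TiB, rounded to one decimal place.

435.32 PiB = 435.32 × 2^50 bytes = 490,126,747,446,731,079.68 bytes
1 TiB = 1,099,511,627,776 bytes
490,126,747,446,731,079.68 / 1,099,511,627,776 = 445,767.7 TiB

445,767.7 TiB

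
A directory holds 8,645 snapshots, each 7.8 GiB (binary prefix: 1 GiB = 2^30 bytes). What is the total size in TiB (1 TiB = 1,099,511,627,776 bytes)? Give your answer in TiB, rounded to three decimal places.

Total = 8,645 × 7.8 GiB = 67,431 GiB
= 67,431 × 1,073,741,824 bytes = 72,403,484,934,144 bytes
1 TiB = 1,099,511,627,776 bytes
72,403,484,934,144 / 1,099,511,627,776 = 65.851 TiB

65.851 TiB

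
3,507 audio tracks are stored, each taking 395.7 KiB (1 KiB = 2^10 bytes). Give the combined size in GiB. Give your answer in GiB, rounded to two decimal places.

1.32 GiB

Total = 3,507 × 395.7 KiB = 1387719.9 KiB
= 1387719.9 × 1,024 bytes = 1,421,025,177.6 bytes
1 GiB = 1,073,741,824 bytes
1,421,025,177.6 / 1,073,741,824 = 1.32 GiB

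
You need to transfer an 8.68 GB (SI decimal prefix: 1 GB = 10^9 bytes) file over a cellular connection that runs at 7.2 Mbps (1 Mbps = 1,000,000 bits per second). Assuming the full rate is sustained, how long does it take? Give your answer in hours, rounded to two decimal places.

8.68 GB = 8,680,000,000 bytes = 69,440,000,000 bits
7.2 Mbps = 7,200,000 bits/s
time = 69,440,000,000 / 7,200,000 = 9,644.4444 s
9,644.4444 s / 3600 = 2.68 hours

2.68 hours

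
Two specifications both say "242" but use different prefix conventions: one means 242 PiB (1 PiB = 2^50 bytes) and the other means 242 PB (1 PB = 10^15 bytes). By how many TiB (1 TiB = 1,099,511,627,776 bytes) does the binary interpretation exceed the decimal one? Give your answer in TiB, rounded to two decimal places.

27,710.28 TiB

242 PiB = 242 × 1,125,899,906,842,624 = 272,467,777,455,915,008 bytes
242 PB = 242 × 1,000,000,000,000,000 = 242,000,000,000,000,000 bytes
difference = 30,467,777,455,915,008 bytes
30,467,777,455,915,008 / 1,099,511,627,776 = 27,710.28 TiB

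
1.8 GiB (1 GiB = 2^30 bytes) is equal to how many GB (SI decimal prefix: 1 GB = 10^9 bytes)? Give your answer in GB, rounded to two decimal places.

1.8 GiB × 1,073,741,824 bytes/GiB = 1,932,735,283.2 bytes
1 GB = 1,000,000,000 bytes
1,932,735,283.2 / 1,000,000,000 = 1.93 GB

1.93 GB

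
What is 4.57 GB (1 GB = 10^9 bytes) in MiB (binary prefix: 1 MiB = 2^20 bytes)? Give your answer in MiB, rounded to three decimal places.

4,358.292 MiB

4.57 GB × 1,000,000,000 bytes/GB = 4,570,000,000 bytes
1 MiB = 1,048,576 bytes
4,570,000,000 / 1,048,576 = 4,358.292 MiB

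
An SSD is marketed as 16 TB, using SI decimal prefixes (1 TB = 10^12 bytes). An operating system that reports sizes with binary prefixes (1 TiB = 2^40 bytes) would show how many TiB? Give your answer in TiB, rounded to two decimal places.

14.55 TiB

16 TB = 16 × 10^12 bytes = 16,000,000,000,000 bytes
1 TiB = 2^40 bytes = 1,099,511,627,776 bytes
16,000,000,000,000 / 1,099,511,627,776 = 14.55 TiB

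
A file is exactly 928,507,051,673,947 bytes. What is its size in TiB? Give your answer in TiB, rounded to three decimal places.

928,507,051,673,947 bytes given.
1 TiB = 1,099,511,627,776 bytes
928,507,051,673,947 / 1,099,511,627,776 = 844.472 TiB

844.472 TiB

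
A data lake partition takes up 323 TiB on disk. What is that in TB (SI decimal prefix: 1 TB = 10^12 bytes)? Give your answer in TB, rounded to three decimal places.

355.142 TB

323 TiB × 1,099,511,627,776 bytes/TiB = 355,142,255,771,648 bytes
1 TB = 10^12 bytes = 1,000,000,000,000 bytes
355,142,255,771,648 / 1,000,000,000,000 = 355.142 TB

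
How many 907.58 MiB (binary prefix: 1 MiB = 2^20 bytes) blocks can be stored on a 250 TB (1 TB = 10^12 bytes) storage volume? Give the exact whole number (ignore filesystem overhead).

262,697

Capacity: 250 TB = 250,000,000,000,000 bytes
Per item: 907.58 MiB = 951,666,606.08 bytes
⌊250,000,000,000,000 / 951,666,606.08⌋ = 262,697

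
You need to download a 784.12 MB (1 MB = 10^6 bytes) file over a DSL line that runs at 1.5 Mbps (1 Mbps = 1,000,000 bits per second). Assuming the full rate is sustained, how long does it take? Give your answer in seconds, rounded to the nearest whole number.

784.12 MB = 784,120,000 bytes = 6,272,960,000 bits
1.5 Mbps = 1,500,000 bits/s
time = 6,272,960,000 / 1,500,000 = 4,182 s

4,182 seconds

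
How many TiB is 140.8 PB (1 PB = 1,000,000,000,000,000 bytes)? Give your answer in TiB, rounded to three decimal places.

128,056.854 TiB

140.8 PB × 1,000,000,000,000,000 bytes/PB = 140,800,000,000,000,000 bytes
1 TiB = 2^40 bytes = 1,099,511,627,776 bytes
140,800,000,000,000,000 / 1,099,511,627,776 = 128,056.854 TiB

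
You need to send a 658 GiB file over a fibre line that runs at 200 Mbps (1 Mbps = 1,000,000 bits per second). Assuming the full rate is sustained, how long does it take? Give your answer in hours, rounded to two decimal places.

7.85 hours

658 GiB = 706,522,120,192 bytes = 5,652,176,961,536 bits
200 Mbps = 200,000,000 bits/s
time = 5,652,176,961,536 / 200,000,000 = 28,260.8848 s
28,260.8848 s / 3600 = 7.85 hours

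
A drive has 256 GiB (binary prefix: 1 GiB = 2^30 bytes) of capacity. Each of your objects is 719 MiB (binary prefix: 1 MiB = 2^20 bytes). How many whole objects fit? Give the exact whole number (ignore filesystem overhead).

Capacity: 256 GiB = 274,877,906,944 bytes
Per item: 719 MiB = 753,926,144 bytes
⌊274,877,906,944 / 753,926,144⌋ = 364

364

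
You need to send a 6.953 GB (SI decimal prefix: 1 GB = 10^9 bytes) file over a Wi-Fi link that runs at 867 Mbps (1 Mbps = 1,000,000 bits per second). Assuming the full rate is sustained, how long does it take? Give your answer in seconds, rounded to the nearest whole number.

6.953 GB = 6,953,000,000 bytes = 55,624,000,000 bits
867 Mbps = 867,000,000 bits/s
time = 55,624,000,000 / 867,000,000 = 64 s

64 seconds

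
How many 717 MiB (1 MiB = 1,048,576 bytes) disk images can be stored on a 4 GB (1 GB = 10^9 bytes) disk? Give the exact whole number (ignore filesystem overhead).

Capacity: 4 GB = 4,000,000,000 bytes
Per item: 717 MiB = 751,828,992 bytes
⌊4,000,000,000 / 751,828,992⌋ = 5

5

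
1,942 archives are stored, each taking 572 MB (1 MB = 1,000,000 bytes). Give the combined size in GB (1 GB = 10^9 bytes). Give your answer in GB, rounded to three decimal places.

Total = 1,942 × 572 MB = 1,110,824 MB
= 1,110,824 × 1,000,000 bytes = 1,110,824,000,000 bytes
1 GB = 1,000,000,000 bytes
1,110,824,000,000 / 1,000,000,000 = 1,110.824 GB

1,110.824 GB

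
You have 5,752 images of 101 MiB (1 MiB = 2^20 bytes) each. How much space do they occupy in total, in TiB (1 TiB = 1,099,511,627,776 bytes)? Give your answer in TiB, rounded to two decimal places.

0.55 TiB

Total = 5,752 × 101 MiB = 580,952 MiB
= 580,952 × 1,048,576 bytes = 609,172,324,352 bytes
1 TiB = 1,099,511,627,776 bytes
609,172,324,352 / 1,099,511,627,776 = 0.55 TiB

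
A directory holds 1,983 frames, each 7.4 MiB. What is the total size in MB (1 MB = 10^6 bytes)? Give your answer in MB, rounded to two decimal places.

Total = 1,983 × 7.4 MiB = 14674.2 MiB
= 14674.2 × 1,048,576 bytes = 15,387,013,939.2 bytes
1 MB = 1,000,000 bytes
15,387,013,939.2 / 1,000,000 = 15,387.01 MB

15,387.01 MB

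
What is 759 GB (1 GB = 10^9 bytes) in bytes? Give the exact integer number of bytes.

759,000,000,000 bytes

759 × 1,000,000,000 = 759,000,000,000 bytes  (1 GB = 10^9 bytes)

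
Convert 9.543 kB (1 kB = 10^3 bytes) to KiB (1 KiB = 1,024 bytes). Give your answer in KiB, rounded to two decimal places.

9.32 KiB

9.543 kB = 9.543 × 10^3 bytes = 9,543 bytes
1 KiB = 1,024 bytes
9,543 / 1,024 = 9.32 KiB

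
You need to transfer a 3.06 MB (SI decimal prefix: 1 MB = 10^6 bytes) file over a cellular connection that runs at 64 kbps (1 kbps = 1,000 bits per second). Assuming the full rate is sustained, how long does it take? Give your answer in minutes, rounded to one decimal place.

3.06 MB = 3,060,000 bytes = 24,480,000 bits
64 kbps = 64,000 bits/s
time = 24,480,000 / 64,000 = 382.50 s
382.50 s / 60 = 6.4 minutes

6.4 minutes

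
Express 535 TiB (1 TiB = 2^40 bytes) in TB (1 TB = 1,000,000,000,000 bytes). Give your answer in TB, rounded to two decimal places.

588.24 TB

535 TiB = 535 × 2^40 bytes = 588,238,720,860,160 bytes
1 TB = 10^12 bytes = 1,000,000,000,000 bytes
588,238,720,860,160 / 1,000,000,000,000 = 588.24 TB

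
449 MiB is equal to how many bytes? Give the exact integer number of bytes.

470,810,624 bytes

449 × 1,048,576 = 470,810,624 bytes  (1 MiB = 2^20 bytes)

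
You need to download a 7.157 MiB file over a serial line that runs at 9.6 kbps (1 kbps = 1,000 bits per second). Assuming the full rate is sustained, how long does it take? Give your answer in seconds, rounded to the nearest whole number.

6,254 seconds

7.157 MiB = 7,504,658.432 bytes = 60,037,267.456 bits
9.6 kbps = 9,600 bits/s
time = 60,037,267.456 / 9,600 = 6,254 s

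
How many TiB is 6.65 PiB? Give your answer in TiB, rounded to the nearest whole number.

6,810 TiB

6.65 PiB × 1,125,899,906,842,624 bytes/PiB = 7,487,234,380,503,449.6 bytes
1 TiB = 2^40 bytes = 1,099,511,627,776 bytes
7,487,234,380,503,449.6 / 1,099,511,627,776 = 6,810 TiB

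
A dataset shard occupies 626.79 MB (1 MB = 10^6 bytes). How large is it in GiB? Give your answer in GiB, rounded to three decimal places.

0.584 GiB

626.79 MB = 626.79 × 10^6 bytes = 626,790,000 bytes
1 GiB = 1,073,741,824 bytes
626,790,000 / 1,073,741,824 = 0.584 GiB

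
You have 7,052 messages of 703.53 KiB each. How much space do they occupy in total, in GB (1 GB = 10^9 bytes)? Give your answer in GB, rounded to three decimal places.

5.080 GB

Total = 7,052 × 703.53 KiB = 4961293.56 KiB
= 4961293.56 × 1,024 bytes = 5,080,364,605.44 bytes
1 GB = 1,000,000,000 bytes
5,080,364,605.44 / 1,000,000,000 = 5.080 GB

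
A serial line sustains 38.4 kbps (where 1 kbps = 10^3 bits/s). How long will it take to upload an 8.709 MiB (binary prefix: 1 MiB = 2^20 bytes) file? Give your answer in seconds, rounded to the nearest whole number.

1,903 seconds

8.709 MiB = 9,132,048.384 bytes = 73,056,387.072 bits
38.4 kbps = 38,400 bits/s
time = 73,056,387.072 / 38,400 = 1,903 s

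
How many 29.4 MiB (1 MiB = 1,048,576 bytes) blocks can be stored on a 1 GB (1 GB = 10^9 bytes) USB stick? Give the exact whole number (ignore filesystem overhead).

Capacity: 1 GB = 1,000,000,000 bytes
Per item: 29.4 MiB = 30,828,134.4 bytes
⌊1,000,000,000 / 30,828,134.4⌋ = 32

32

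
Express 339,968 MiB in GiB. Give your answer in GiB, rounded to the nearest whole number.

332 GiB

339,968 MiB = 339,968 × 2^20 bytes = 356,482,285,568 bytes
1 GiB = 2^30 bytes = 1,073,741,824 bytes
356,482,285,568 / 1,073,741,824 = 332 GiB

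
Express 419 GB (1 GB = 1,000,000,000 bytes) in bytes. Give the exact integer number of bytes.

419,000,000,000 bytes

419 × 1,000,000,000 = 419,000,000,000 bytes  (1 GB = 10^9 bytes)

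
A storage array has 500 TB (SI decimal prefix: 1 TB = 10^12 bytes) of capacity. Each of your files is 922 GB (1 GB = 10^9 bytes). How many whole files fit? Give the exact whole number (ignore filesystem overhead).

Capacity: 500 TB = 500,000,000,000,000 bytes
Per item: 922 GB = 922,000,000,000 bytes
⌊500,000,000,000,000 / 922,000,000,000⌋ = 542

542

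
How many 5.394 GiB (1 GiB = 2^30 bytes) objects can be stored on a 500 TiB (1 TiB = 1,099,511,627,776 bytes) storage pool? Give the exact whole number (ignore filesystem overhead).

Capacity: 500 TiB = 549,755,813,888,000 bytes
Per item: 5.394 GiB = 5,791,763,398.656 bytes
⌊549,755,813,888,000 / 5,791,763,398.656⌋ = 94,920

94,920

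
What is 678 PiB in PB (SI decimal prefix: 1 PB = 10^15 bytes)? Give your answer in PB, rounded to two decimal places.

763.36 PB

678 PiB × 1,125,899,906,842,624 bytes/PiB = 763,360,136,839,299,072 bytes
1 PB = 1,000,000,000,000,000 bytes
763,360,136,839,299,072 / 1,000,000,000,000,000 = 763.36 PB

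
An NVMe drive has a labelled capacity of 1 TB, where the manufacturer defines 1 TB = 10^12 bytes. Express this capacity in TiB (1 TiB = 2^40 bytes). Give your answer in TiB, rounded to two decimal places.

1 TB × 1,000,000,000,000 bytes/TB = 1,000,000,000,000 bytes
1 TiB = 1,099,511,627,776 bytes
1,000,000,000,000 / 1,099,511,627,776 = 0.91 TiB

0.91 TiB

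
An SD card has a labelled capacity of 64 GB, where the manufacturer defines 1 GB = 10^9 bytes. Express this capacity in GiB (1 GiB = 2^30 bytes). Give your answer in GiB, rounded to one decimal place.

64 GB = 64 × 10^9 bytes = 64,000,000,000 bytes
1 GiB = 1,073,741,824 bytes
64,000,000,000 / 1,073,741,824 = 59.6 GiB

59.6 GiB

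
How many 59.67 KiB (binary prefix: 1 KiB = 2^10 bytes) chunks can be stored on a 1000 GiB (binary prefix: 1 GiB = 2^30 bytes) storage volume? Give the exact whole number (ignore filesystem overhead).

17,572,917

Capacity: 1000 GiB = 1,073,741,824,000 bytes
Per item: 59.67 KiB = 61,102.08 bytes
⌊1,073,741,824,000 / 61,102.08⌋ = 17,572,917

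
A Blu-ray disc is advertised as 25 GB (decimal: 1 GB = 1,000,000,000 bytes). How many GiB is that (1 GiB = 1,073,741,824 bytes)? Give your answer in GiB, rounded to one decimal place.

23.3 GiB

25 GB × 1,000,000,000 bytes/GB = 25,000,000,000 bytes
1 GiB = 2^30 bytes = 1,073,741,824 bytes
25,000,000,000 / 1,073,741,824 = 23.3 GiB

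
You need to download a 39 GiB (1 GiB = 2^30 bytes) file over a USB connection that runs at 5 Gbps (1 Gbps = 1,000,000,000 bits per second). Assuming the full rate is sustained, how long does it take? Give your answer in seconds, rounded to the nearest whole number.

39 GiB = 41,875,931,136 bytes = 335,007,449,088 bits
5 Gbps = 5,000,000,000 bits/s
time = 335,007,449,088 / 5,000,000,000 = 67 s

67 seconds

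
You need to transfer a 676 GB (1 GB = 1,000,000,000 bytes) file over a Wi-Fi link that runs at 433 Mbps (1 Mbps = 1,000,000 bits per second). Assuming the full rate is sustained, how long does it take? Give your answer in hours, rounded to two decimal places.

676 GB = 676,000,000,000 bytes = 5,408,000,000,000 bits
433 Mbps = 433,000,000 bits/s
time = 5,408,000,000,000 / 433,000,000 = 12,489.6074 s
12,489.6074 s / 3600 = 3.47 hours

3.47 hours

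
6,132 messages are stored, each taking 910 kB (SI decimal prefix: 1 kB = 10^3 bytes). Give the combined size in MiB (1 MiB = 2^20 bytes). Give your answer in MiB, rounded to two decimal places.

5,321.62 MiB

Total = 6,132 × 910 kB = 5,580,120 kB
= 5,580,120 × 1,000 bytes = 5,580,120,000 bytes
1 MiB = 1,048,576 bytes
5,580,120,000 / 1,048,576 = 5,321.62 MiB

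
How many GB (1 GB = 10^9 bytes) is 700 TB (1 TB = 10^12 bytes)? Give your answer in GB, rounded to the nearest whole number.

700 TB = 700 × 10^12 bytes = 700,000,000,000,000 bytes
1 GB = 10^9 bytes = 1,000,000,000 bytes
700,000,000,000,000 / 1,000,000,000 = 700,000 GB

700,000 GB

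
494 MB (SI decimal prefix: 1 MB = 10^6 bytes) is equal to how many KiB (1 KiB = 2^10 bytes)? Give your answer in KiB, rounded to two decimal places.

494 MB = 494 × 10^6 bytes = 494,000,000 bytes
1 KiB = 2^10 bytes = 1,024 bytes
494,000,000 / 1,024 = 482,421.88 KiB

482,421.88 KiB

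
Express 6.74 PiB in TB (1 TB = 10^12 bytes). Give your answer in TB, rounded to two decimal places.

7,588.57 TB

6.74 PiB = 6.74 × 2^50 bytes = 7,588,565,372,119,285.76 bytes
1 TB = 1,000,000,000,000 bytes
7,588,565,372,119,285.76 / 1,000,000,000,000 = 7,588.57 TB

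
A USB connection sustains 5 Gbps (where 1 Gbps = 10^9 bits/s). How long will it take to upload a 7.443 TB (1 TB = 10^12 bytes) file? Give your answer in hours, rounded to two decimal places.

3.31 hours

7.443 TB = 7,443,000,000,000 bytes = 59,544,000,000,000 bits
5 Gbps = 5,000,000,000 bits/s
time = 59,544,000,000,000 / 5,000,000,000 = 11,908.8000 s
11,908.8000 s / 3600 = 3.31 hours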